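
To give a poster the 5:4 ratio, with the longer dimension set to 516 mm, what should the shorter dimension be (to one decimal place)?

412.8 mm

5:4 = 1.25000.
Shorter side = 516 ÷ 1.25000 ≈ 412.800 → 412.8 mm.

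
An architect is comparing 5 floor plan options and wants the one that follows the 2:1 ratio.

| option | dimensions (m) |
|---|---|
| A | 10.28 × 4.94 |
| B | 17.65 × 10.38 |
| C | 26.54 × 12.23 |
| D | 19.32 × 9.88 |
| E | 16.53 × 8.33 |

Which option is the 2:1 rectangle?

Target 2:1 ≈ 2.000.
A: 2.081 (Δ0.081)  B: 1.700 (Δ0.300)  C: 2.170 (Δ0.170)  D: 1.955 (Δ0.045)  E: 1.984 (Δ0.016)

E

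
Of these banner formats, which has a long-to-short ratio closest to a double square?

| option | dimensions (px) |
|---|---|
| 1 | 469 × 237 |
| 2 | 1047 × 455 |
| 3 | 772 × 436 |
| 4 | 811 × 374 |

Target 2:1 ≈ 2.000.
1: 1.979 (Δ0.021)  2: 2.301 (Δ0.301)  3: 1.771 (Δ0.229)  4: 2.168 (Δ0.168)

1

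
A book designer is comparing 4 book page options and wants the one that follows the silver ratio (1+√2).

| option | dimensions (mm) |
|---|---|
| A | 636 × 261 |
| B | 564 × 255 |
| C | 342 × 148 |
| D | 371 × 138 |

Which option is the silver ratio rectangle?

A

Ratios (long/short): A ≈ 2.437; B ≈ 2.212; C ≈ 2.311; D ≈ 2.688.
silver ratio ≈ 2.414; option A is nearest (Δ 0.023).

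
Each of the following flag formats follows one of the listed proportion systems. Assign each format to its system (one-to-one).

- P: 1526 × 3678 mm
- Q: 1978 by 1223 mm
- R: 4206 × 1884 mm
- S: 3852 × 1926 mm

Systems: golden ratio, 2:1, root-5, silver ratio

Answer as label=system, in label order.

Ratios: P ≈ 2.410; Q ≈ 1.617; R ≈ 2.232; S ≈ 2.000.
Targets: golden ratio ≈ 1.618; 2:1 ≈ 2.000; root-5 ≈ 2.236; silver ratio ≈ 2.414.

P=silver ratio, Q=golden ratio, R=root-5, S=2:1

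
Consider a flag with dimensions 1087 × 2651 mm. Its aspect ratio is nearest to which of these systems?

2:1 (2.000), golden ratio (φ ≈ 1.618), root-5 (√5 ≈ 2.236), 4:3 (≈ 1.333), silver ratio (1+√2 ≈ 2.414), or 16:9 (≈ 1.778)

silver ratio

Ratio = 2651 / 1087 ≈ 2.439.
Distances: 2:1 2.000 (Δ 0.439); golden ratio 1.618 (Δ 0.821); root-5 2.236 (Δ 0.203); 4:3 1.333 (Δ 1.106); silver ratio 2.414 (Δ 0.025); 16:9 1.778 (Δ 0.661).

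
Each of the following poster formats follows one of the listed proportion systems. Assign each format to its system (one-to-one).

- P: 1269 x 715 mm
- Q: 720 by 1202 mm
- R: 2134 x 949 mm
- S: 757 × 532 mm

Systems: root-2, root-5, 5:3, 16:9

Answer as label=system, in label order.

Ratios: P ≈ 1.775; Q ≈ 1.669; R ≈ 2.249; S ≈ 1.423.
Targets: root-2 ≈ 1.414; root-5 ≈ 2.236; 5:3 ≈ 1.667; 16:9 ≈ 1.778.

P=16:9, Q=5:3, R=root-5, S=root-2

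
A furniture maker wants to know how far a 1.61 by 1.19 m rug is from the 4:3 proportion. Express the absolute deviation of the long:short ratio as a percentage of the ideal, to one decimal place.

Ratio = 1.61 / 1.19 ≈ 1.3529.
Ideal 4:3 ≈ 1.3333. |1.3529 − 1.3333| / 1.3333 ≈ 1.47% → 1.5%.

1.5%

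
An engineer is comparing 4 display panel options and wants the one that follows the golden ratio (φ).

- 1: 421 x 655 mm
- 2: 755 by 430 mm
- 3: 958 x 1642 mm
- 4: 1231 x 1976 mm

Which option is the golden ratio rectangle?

4

Ratios (long/short): 1 ≈ 1.556; 2 ≈ 1.756; 3 ≈ 1.714; 4 ≈ 1.605.
golden ratio ≈ 1.618; option 4 is nearest (Δ 0.013).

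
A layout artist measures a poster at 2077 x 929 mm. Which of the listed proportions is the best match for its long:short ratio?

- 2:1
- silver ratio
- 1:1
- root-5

Ratio = 2077 / 929 ≈ 2.236.
Distances: 2:1 2.000 (Δ 0.236); silver ratio 2.414 (Δ 0.178); 1:1 1.000 (Δ 1.236); root-5 2.236 (Δ 0.000).

root-5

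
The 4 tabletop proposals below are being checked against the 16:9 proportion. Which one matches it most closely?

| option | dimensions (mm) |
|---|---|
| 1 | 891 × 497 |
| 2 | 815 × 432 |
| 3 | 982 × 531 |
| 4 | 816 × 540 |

1

Ratios (long/short): 1 ≈ 1.793; 2 ≈ 1.887; 3 ≈ 1.849; 4 ≈ 1.511.
16:9 ≈ 1.778; option 1 is nearest (Δ 0.015).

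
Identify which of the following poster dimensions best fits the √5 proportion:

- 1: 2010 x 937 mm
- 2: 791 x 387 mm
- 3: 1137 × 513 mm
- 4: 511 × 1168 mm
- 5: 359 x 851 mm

3

Ratios (long/short): 1 ≈ 2.145; 2 ≈ 2.044; 3 ≈ 2.216; 4 ≈ 2.286; 5 ≈ 2.370.
root-5 ≈ 2.236; option 3 is nearest (Δ 0.020).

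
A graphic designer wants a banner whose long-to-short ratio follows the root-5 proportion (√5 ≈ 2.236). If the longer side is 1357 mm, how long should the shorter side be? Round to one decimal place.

606.9 mm

root-5 ≈ 2.23607.
Shorter side = 1357 ÷ 2.23607 ≈ 606.868 → 606.9 mm.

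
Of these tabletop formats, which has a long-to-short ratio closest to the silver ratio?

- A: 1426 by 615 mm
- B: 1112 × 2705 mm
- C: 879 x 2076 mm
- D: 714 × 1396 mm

Ratios (long/short): A ≈ 2.319; B ≈ 2.433; C ≈ 2.362; D ≈ 1.955.
silver ratio ≈ 2.414; option B is nearest (Δ 0.019).

B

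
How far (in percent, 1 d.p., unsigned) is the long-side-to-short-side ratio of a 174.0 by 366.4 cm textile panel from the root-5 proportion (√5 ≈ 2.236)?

5.8%

Ratio = 366.4 / 174.0 ≈ 2.1057.
Ideal root-5 ≈ 2.2361. |2.1057 − 2.2361| / 2.2361 ≈ 5.83% → 5.8%.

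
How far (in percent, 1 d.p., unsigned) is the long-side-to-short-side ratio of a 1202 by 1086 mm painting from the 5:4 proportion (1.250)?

11.5%

Ratio = 1202 / 1086 ≈ 1.1068.
Ideal 5:4 = 1.2500. |1.1068 − 1.2500| / 1.2500 ≈ 11.46% → 11.5%.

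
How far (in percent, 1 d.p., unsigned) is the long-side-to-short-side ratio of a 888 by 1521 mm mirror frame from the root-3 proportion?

Ratio = 1521 / 888 ≈ 1.7128.
Ideal root-3 ≈ 1.7321. |1.7128 − 1.7321| / 1.7321 ≈ 1.11% → 1.1%.

1.1%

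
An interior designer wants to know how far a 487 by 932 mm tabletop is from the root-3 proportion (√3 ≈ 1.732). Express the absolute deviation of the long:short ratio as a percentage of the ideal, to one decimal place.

10.5%

Ratio = 932 / 487 ≈ 1.9138.
Ideal root-3 ≈ 1.7321. |1.9138 − 1.7321| / 1.7321 ≈ 10.49% → 10.5%.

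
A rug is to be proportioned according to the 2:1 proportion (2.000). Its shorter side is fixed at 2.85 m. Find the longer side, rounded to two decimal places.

2:1 = 2.00000.
Longer side = 2.85 × 2.00000 ≈ 5.7000 → 5.70 m.

5.70 m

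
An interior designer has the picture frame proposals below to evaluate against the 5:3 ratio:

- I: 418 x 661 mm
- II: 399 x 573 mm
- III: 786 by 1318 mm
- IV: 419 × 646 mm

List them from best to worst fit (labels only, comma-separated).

III, I, IV, II

Ratios: I = 661 / 418 ≈ 1.581; II = 573 / 399 ≈ 1.436; III = 1318 / 786 ≈ 1.677; IV = 646 / 419 ≈ 1.542.
|Δ from 1.667|: I 0.086; II 0.231; III 0.010; IV 0.125.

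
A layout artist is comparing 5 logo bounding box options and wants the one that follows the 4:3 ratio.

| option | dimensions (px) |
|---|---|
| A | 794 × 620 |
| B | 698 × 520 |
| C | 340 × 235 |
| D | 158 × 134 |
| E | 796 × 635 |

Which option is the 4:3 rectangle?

Ratios (long/short): A ≈ 1.281; B ≈ 1.342; C ≈ 1.447; D ≈ 1.179; E ≈ 1.254.
4:3 ≈ 1.333; option B is nearest (Δ 0.009).

B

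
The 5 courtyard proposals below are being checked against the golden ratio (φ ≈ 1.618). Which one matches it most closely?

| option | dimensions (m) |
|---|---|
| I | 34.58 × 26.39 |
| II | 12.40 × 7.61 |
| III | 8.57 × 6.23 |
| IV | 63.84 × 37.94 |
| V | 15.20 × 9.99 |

Ratios (long/short): I ≈ 1.310; II ≈ 1.629; III ≈ 1.376; IV ≈ 1.683; V ≈ 1.522.
golden ratio ≈ 1.618; option II is nearest (Δ 0.011).

II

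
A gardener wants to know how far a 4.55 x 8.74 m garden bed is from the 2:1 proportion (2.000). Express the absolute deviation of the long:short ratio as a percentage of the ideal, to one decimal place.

Ratio = 8.74 / 4.55 ≈ 1.9209.
Ideal 2:1 = 2.0000. |1.9209 − 2.0000| / 2.0000 ≈ 3.95% → 4.0%.

4.0%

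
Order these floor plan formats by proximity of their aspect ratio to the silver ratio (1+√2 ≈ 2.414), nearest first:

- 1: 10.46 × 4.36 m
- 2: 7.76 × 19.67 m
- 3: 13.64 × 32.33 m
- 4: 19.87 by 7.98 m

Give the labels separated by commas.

Ratios: 1 = 10.46 / 4.36 ≈ 2.399; 2 = 19.67 / 7.76 ≈ 2.535; 3 = 32.33 / 13.64 ≈ 2.370; 4 = 19.87 / 7.98 ≈ 2.490.
|Δ from 2.414|: 1 0.015; 2 0.121; 3 0.044; 4 0.076.

1, 3, 4, 2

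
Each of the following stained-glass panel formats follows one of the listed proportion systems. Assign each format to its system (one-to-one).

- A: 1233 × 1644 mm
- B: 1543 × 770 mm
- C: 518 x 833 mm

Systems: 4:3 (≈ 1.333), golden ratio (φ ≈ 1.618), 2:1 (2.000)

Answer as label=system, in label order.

A = 1644/1233 ≈ 1.333 → 4:3 (1.333)
B = 1543/770 ≈ 2.004 → 2:1 (2.000)
C = 833/518 ≈ 1.608 → golden ratio (1.618)

A=4:3, B=2:1, C=golden ratio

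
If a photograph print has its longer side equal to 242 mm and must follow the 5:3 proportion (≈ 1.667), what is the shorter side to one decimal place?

145.2 mm

5:3 ≈ 1.66667.
Shorter side = 242 ÷ 1.66667 ≈ 145.200 → 145.2 mm.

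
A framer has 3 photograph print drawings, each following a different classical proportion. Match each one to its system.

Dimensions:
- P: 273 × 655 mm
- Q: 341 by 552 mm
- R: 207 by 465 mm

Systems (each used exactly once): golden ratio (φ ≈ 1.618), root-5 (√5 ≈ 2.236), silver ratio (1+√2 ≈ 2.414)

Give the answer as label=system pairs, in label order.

P=silver ratio, Q=golden ratio, R=root-5

P = 655/273 ≈ 2.399 → silver ratio (2.414)
Q = 552/341 ≈ 1.619 → golden ratio (1.618)
R = 465/207 ≈ 2.246 → root-5 (2.236)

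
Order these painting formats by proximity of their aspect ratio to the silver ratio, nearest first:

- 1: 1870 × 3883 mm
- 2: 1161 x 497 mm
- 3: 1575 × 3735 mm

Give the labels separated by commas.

Ratios: 1 = 3883 / 1870 ≈ 2.076; 2 = 1161 / 497 ≈ 2.336; 3 = 3735 / 1575 ≈ 2.371.
|Δ from 2.414|: 1 0.338; 2 0.078; 3 0.043.

3, 2, 1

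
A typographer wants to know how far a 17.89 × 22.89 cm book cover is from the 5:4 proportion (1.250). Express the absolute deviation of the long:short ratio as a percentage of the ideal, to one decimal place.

2.4%

Ratio = 22.89 / 17.89 ≈ 1.2795.
Ideal 5:4 = 1.2500. |1.2795 − 1.2500| / 1.2500 ≈ 2.36% → 2.4%.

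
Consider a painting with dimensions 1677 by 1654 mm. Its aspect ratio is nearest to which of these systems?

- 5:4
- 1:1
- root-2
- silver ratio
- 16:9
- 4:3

1:1

1677/1654 ≈ 1.014. Nearest candidates are 1:1 (1.000, off by 0.014) and 5:4 (1.250, off by 0.236).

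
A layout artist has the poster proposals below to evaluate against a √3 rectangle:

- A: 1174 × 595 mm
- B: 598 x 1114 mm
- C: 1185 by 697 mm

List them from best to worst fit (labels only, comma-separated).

Ratios: A = 1174 / 595 ≈ 1.973; B = 1114 / 598 ≈ 1.863; C = 1185 / 697 ≈ 1.700.
|Δ from 1.732|: A 0.241; B 0.131; C 0.032.

C, B, A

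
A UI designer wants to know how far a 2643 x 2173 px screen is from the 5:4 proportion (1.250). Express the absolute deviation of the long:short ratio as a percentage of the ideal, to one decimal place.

2.7%

Ratio = 2643 / 2173 ≈ 1.2163.
Ideal 5:4 = 1.2500. |1.2163 − 1.2500| / 1.2500 ≈ 2.70% → 2.7%.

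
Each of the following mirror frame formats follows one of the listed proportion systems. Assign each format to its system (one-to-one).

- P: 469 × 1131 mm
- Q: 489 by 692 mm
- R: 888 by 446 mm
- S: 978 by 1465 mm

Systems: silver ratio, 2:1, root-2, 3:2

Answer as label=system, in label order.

P = 1131/469 ≈ 2.412 → silver ratio (2.414)
Q = 692/489 ≈ 1.415 → root-2 (1.414)
R = 888/446 ≈ 1.991 → 2:1 (2.000)
S = 1465/978 ≈ 1.498 → 3:2 (1.500)

P=silver ratio, Q=root-2, R=2:1, S=3:2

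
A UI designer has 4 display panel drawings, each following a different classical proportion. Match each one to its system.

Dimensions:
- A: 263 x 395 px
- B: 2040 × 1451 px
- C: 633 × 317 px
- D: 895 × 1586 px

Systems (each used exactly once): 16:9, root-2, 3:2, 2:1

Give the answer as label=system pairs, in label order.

A = 395/263 ≈ 1.502 → 3:2 (1.500)
B = 2040/1451 ≈ 1.406 → root-2 (1.414)
C = 633/317 ≈ 1.997 → 2:1 (2.000)
D = 1586/895 ≈ 1.772 → 16:9 (1.778)

A=3:2, B=root-2, C=2:1, D=16:9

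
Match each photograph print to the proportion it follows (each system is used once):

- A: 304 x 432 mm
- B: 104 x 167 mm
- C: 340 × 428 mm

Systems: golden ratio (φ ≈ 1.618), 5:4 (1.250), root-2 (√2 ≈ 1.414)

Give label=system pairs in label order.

Ratios: A ≈ 1.421; B ≈ 1.606; C ≈ 1.259.
Targets: golden ratio ≈ 1.618; 5:4 ≈ 1.250; root-2 ≈ 1.414.

A=root-2, B=golden ratio, C=5:4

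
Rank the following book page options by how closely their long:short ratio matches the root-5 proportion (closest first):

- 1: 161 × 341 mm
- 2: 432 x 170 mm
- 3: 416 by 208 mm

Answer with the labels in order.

1: 341/161 ≈ 2.118 → |2.118 − 2.236| = 0.118
2: 432/170 ≈ 2.541 → |2.541 − 2.236| = 0.305
3: 416/208 ≈ 2.000 → |2.000 − 2.236| = 0.236

1, 3, 2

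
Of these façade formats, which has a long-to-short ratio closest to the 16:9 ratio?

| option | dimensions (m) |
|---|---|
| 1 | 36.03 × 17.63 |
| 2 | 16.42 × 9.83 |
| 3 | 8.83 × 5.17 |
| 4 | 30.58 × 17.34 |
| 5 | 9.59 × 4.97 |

Target 16:9 ≈ 1.778.
1: 2.044 (Δ0.266)  2: 1.670 (Δ0.108)  3: 1.708 (Δ0.070)  4: 1.764 (Δ0.014)  5: 1.930 (Δ0.152)

4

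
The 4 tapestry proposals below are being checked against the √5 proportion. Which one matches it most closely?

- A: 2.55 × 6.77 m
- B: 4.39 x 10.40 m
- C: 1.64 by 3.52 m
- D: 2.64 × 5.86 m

D

Ratios (long/short): A ≈ 2.655; B ≈ 2.369; C ≈ 2.146; D ≈ 2.220.
root-5 ≈ 2.236; option D is nearest (Δ 0.016).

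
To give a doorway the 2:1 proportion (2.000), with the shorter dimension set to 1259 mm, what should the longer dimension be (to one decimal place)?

2518.0 mm

2:1 = 2.00000.
Longer side = 1259 × 2.00000 ≈ 2518.000 → 2518.0 mm.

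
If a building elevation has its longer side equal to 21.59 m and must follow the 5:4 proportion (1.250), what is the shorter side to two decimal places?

17.27 m

5:4 = 1.25000.
Shorter side = 21.59 ÷ 1.25000 ≈ 17.2720 → 17.27 m.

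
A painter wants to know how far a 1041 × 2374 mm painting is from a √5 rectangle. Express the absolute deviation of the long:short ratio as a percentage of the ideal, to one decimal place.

2.0%

Ratio = 2374 / 1041 ≈ 2.2805.
Ideal root-5 ≈ 2.2361. |2.2805 − 2.2361| / 2.2361 ≈ 1.99% → 2.0%.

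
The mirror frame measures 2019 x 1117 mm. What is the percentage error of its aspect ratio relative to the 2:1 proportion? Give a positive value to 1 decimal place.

Ratio = 2019 / 1117 ≈ 1.8075.
Ideal 2:1 = 2.0000. |1.8075 − 2.0000| / 2.0000 ≈ 9.62% → 9.6%.

9.6%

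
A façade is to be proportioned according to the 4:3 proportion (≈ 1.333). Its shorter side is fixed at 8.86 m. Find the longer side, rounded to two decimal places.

4:3 ≈ 1.33333.
Longer side = 8.86 × 1.33333 ≈ 11.8133 → 11.81 m.

11.81 m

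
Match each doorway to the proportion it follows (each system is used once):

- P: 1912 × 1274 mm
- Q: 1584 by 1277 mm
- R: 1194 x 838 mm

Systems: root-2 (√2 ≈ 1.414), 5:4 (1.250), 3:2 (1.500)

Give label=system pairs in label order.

Ratios: P ≈ 1.501; Q ≈ 1.240; R ≈ 1.425.
Targets: root-2 ≈ 1.414; 5:4 ≈ 1.250; 3:2 ≈ 1.500.

P=3:2, Q=5:4, R=root-2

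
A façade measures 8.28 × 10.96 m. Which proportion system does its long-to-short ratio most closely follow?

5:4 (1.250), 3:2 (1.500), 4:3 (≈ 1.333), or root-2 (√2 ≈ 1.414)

4:3

Ratio = 10.96 / 8.28 ≈ 1.324.
Distances: 5:4 1.250 (Δ 0.074); 3:2 1.500 (Δ 0.176); 4:3 1.333 (Δ 0.009); root-2 1.414 (Δ 0.090).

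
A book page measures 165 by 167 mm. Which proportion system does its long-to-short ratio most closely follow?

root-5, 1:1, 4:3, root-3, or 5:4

1:1

167/165 ≈ 1.012. Nearest candidates are 1:1 (1.000, off by 0.012) and 5:4 (1.250, off by 0.238).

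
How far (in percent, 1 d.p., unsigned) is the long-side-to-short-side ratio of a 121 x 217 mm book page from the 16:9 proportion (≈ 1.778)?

Ratio = 217 / 121 ≈ 1.7934.
Ideal 16:9 ≈ 1.7778. |1.7934 − 1.7778| / 1.7778 ≈ 0.88% → 0.9%.

0.9%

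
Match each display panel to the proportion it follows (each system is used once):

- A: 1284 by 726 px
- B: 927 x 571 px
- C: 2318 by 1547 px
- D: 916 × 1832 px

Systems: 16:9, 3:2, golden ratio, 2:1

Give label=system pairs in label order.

A = 1284/726 ≈ 1.769 → 16:9 (1.778)
B = 927/571 ≈ 1.623 → golden ratio (1.618)
C = 2318/1547 ≈ 1.498 → 3:2 (1.500)
D = 1832/916 ≈ 2.000 → 2:1 (2.000)

A=16:9, B=golden ratio, C=3:2, D=2:1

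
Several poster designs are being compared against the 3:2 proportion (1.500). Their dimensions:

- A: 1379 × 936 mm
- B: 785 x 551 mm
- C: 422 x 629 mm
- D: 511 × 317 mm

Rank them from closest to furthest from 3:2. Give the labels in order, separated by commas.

C, A, B, D

A: 1379/936 ≈ 1.473 → |1.473 − 1.500| = 0.027
B: 785/551 ≈ 1.425 → |1.425 − 1.500| = 0.075
C: 629/422 ≈ 1.491 → |1.491 − 1.500| = 0.009
D: 511/317 ≈ 1.612 → |1.612 − 1.500| = 0.112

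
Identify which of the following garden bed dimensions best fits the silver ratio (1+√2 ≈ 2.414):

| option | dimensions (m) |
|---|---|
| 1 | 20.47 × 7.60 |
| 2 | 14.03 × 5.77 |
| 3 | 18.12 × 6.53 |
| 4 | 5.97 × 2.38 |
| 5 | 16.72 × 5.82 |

Ratios (long/short): 1 ≈ 2.693; 2 ≈ 2.432; 3 ≈ 2.775; 4 ≈ 2.508; 5 ≈ 2.873.
silver ratio ≈ 2.414; option 2 is nearest (Δ 0.018).

2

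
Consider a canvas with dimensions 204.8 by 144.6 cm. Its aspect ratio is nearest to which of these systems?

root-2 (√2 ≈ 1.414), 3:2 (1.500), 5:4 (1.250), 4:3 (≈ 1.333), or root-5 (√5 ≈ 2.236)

root-2

204.8/144.6 ≈ 1.416. Nearest candidates are root-2 (1.414, off by 0.002) and 4:3 (1.333, off by 0.083).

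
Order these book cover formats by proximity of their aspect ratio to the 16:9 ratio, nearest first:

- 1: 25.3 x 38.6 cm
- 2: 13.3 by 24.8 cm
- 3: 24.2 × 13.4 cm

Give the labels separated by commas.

3, 2, 1

1: 38.6/25.3 ≈ 1.526 → |1.526 − 1.778| = 0.252
2: 24.8/13.3 ≈ 1.865 → |1.865 − 1.778| = 0.087
3: 24.2/13.4 ≈ 1.806 → |1.806 − 1.778| = 0.028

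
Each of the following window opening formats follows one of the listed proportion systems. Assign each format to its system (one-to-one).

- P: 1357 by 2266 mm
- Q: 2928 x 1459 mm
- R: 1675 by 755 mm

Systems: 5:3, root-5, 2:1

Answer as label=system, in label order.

P=5:3, Q=2:1, R=root-5

Ratios: P ≈ 1.670; Q ≈ 2.007; R ≈ 2.219.
Targets: 5:3 ≈ 1.667; root-5 ≈ 2.236; 2:1 ≈ 2.000.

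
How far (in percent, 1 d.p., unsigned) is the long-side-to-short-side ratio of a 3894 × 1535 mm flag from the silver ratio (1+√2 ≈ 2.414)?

Ratio = 3894 / 1535 ≈ 2.5368.
Ideal silver ratio ≈ 2.4142. |2.5368 − 2.4142| / 2.4142 ≈ 5.08% → 5.1%.

5.1%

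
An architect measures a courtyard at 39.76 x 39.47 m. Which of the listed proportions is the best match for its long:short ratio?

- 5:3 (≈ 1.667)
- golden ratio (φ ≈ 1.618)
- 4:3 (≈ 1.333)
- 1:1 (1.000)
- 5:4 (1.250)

1:1

39.76/39.47 ≈ 1.007. Nearest candidates are 1:1 (1.000, off by 0.007) and 5:4 (1.250, off by 0.243).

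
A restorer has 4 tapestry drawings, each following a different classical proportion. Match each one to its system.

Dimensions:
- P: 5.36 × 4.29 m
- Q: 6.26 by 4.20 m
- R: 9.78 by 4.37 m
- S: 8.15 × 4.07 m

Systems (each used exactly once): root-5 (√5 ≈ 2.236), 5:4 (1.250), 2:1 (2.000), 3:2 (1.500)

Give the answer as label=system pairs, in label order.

P = 5.36/4.29 ≈ 1.249 → 5:4 (1.250)
Q = 6.26/4.20 ≈ 1.490 → 3:2 (1.500)
R = 9.78/4.37 ≈ 2.238 → root-5 (2.236)
S = 8.15/4.07 ≈ 2.002 → 2:1 (2.000)

P=5:4, Q=3:2, R=root-5, S=2:1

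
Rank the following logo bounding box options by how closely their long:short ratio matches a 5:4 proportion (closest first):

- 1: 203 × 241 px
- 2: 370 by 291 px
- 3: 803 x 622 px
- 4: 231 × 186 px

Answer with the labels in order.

1: 241/203 ≈ 1.187 → |1.187 − 1.250| = 0.063
2: 370/291 ≈ 1.271 → |1.271 − 1.250| = 0.021
3: 803/622 ≈ 1.291 → |1.291 − 1.250| = 0.041
4: 231/186 ≈ 1.242 → |1.242 − 1.250| = 0.008

4, 2, 3, 1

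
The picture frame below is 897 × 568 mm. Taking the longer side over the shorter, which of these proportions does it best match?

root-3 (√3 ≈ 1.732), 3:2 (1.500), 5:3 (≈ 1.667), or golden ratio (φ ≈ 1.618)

golden ratio

Ratio = 897 / 568 ≈ 1.579.
Distances: root-3 1.732 (Δ 0.153); 3:2 1.500 (Δ 0.079); 5:3 1.667 (Δ 0.088); golden ratio 1.618 (Δ 0.039).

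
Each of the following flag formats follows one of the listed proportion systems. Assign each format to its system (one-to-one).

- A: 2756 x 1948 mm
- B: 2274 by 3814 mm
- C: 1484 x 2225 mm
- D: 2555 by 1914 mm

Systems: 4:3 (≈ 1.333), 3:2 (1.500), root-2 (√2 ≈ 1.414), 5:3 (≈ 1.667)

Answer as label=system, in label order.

A=root-2, B=5:3, C=3:2, D=4:3

Ratios: A ≈ 1.415; B ≈ 1.677; C ≈ 1.499; D ≈ 1.335.
Targets: 4:3 ≈ 1.333; 3:2 ≈ 1.500; root-2 ≈ 1.414; 5:3 ≈ 1.667.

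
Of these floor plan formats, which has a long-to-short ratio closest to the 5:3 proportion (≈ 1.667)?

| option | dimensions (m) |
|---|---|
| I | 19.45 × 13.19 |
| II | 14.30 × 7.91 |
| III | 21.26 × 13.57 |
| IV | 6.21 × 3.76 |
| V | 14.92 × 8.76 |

IV

Target 5:3 ≈ 1.667.
I: 1.475 (Δ0.192)  II: 1.808 (Δ0.141)  III: 1.567 (Δ0.100)  IV: 1.652 (Δ0.015)  V: 1.703 (Δ0.036)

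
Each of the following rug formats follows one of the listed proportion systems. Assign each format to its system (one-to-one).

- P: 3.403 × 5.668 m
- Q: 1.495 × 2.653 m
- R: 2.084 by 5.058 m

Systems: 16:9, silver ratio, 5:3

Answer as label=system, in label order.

P=5:3, Q=16:9, R=silver ratio

Ratios: P ≈ 1.666; Q ≈ 1.775; R ≈ 2.427.
Targets: 16:9 ≈ 1.778; silver ratio ≈ 2.414; 5:3 ≈ 1.667.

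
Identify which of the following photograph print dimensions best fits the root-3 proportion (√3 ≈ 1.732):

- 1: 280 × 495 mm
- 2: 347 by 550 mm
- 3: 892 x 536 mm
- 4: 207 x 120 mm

4

Target root-3 ≈ 1.732.
1: 1.768 (Δ0.036)  2: 1.585 (Δ0.147)  3: 1.664 (Δ0.068)  4: 1.725 (Δ0.007)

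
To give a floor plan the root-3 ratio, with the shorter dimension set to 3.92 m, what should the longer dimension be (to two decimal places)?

6.79 m

root-3 ≈ 1.73205.
Longer side = 3.92 × 1.73205 ≈ 6.7896 → 6.79 m.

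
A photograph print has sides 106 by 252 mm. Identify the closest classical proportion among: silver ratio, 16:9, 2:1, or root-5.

silver ratio

252/106 ≈ 2.377. Nearest candidates are silver ratio (2.414, off by 0.037) and root-5 (2.236, off by 0.141).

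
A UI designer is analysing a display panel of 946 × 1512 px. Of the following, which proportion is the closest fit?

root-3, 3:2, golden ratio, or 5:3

Ratio = 1512 / 946 ≈ 1.598.
Distances: root-3 1.732 (Δ 0.134); 3:2 1.500 (Δ 0.098); golden ratio 1.618 (Δ 0.020); 5:3 1.667 (Δ 0.069).

golden ratio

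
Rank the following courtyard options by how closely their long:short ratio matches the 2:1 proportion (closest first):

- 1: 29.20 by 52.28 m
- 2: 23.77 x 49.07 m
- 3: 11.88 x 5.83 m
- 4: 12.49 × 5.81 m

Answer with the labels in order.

3, 2, 4, 1

1: 52.28/29.20 ≈ 1.790 → |1.790 − 2.000| = 0.210
2: 49.07/23.77 ≈ 2.064 → |2.064 − 2.000| = 0.064
3: 11.88/5.83 ≈ 2.038 → |2.038 − 2.000| = 0.038
4: 12.49/5.81 ≈ 2.150 → |2.150 − 2.000| = 0.150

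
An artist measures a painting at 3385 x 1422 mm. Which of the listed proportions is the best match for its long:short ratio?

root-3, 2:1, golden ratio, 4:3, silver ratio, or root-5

Ratio = 3385 / 1422 ≈ 2.380.
Distances: root-3 1.732 (Δ 0.648); 2:1 2.000 (Δ 0.380); golden ratio 1.618 (Δ 0.762); 4:3 1.333 (Δ 1.047); silver ratio 2.414 (Δ 0.034); root-5 2.236 (Δ 0.144).

silver ratio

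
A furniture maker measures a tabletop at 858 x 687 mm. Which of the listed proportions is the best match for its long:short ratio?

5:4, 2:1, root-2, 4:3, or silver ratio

Ratio = 858 / 687 ≈ 1.249.
Distances: 5:4 1.250 (Δ 0.001); 2:1 2.000 (Δ 0.751); root-2 1.414 (Δ 0.165); 4:3 1.333 (Δ 0.084); silver ratio 2.414 (Δ 1.165).

5:4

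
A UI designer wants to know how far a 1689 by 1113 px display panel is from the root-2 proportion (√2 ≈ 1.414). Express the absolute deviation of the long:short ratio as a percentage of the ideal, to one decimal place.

7.3%

Ratio = 1689 / 1113 ≈ 1.5175.
Ideal root-2 ≈ 1.4142. |1.5175 − 1.4142| / 1.4142 ≈ 7.30% → 7.3%.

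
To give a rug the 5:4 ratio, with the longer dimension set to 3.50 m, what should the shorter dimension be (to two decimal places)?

5:4 = 1.25000.
Shorter side = 3.50 ÷ 1.25000 ≈ 2.8000 → 2.80 m.

2.80 m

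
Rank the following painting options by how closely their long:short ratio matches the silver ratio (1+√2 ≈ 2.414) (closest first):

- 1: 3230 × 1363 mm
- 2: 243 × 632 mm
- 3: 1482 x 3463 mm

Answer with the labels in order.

Ratios: 1 = 3230 / 1363 ≈ 2.370; 2 = 632 / 243 ≈ 2.601; 3 = 3463 / 1482 ≈ 2.337.
|Δ from 2.414|: 1 0.044; 2 0.187; 3 0.077.

1, 3, 2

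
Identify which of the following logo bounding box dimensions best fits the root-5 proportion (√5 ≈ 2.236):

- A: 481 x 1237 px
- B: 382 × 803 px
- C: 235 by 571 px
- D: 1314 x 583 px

D

Ratios (long/short): A ≈ 2.572; B ≈ 2.102; C ≈ 2.430; D ≈ 2.254.
root-5 ≈ 2.236; option D is nearest (Δ 0.018).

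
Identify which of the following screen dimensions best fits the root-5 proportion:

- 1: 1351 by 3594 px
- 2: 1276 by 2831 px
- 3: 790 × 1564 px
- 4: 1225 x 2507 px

2

Ratios (long/short): 1 ≈ 2.660; 2 ≈ 2.219; 3 ≈ 1.980; 4 ≈ 2.047.
root-5 ≈ 2.236; option 2 is nearest (Δ 0.017).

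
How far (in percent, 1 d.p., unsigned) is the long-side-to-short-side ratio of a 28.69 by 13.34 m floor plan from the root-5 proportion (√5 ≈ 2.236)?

Ratio = 28.69 / 13.34 ≈ 2.1507.
Ideal root-5 ≈ 2.2361. |2.1507 − 2.2361| / 2.2361 ≈ 3.82% → 3.8%.

3.8%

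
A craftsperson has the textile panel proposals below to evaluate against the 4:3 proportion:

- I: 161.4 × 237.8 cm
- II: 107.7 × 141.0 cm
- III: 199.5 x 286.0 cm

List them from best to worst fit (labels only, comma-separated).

Ratios: I = 237.8 / 161.4 ≈ 1.473; II = 141.0 / 107.7 ≈ 1.309; III = 286.0 / 199.5 ≈ 1.434.
|Δ from 1.333|: I 0.140; II 0.024; III 0.101.

II, III, I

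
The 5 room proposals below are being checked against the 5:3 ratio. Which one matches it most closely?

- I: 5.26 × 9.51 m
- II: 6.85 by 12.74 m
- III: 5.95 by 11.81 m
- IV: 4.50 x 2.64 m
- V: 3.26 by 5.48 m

Target 5:3 ≈ 1.667.
I: 1.808 (Δ0.141)  II: 1.860 (Δ0.193)  III: 1.985 (Δ0.318)  IV: 1.705 (Δ0.038)  V: 1.681 (Δ0.014)

V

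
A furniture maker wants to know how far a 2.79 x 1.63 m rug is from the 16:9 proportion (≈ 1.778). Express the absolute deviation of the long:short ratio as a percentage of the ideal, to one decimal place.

3.7%

Ratio = 2.79 / 1.63 ≈ 1.7117.
Ideal 16:9 ≈ 1.7778. |1.7117 − 1.7778| / 1.7778 ≈ 3.72% → 3.7%.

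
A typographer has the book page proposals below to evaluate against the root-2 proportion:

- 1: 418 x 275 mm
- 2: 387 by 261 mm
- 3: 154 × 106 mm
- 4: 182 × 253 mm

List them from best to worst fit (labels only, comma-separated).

1: 418/275 ≈ 1.520 → |1.520 − 1.414| = 0.106
2: 387/261 ≈ 1.483 → |1.483 − 1.414| = 0.069
3: 154/106 ≈ 1.453 → |1.453 − 1.414| = 0.039
4: 253/182 ≈ 1.390 → |1.390 − 1.414| = 0.024

4, 3, 2, 1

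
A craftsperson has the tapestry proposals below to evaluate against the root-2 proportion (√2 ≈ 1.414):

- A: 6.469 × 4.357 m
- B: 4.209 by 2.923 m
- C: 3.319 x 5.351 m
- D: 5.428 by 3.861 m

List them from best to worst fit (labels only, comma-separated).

A: 6.469/4.357 ≈ 1.485 → |1.485 − 1.414| = 0.071
B: 4.209/2.923 ≈ 1.440 → |1.440 − 1.414| = 0.026
C: 5.351/3.319 ≈ 1.612 → |1.612 − 1.414| = 0.198
D: 5.428/3.861 ≈ 1.406 → |1.406 − 1.414| = 0.008

D, B, A, C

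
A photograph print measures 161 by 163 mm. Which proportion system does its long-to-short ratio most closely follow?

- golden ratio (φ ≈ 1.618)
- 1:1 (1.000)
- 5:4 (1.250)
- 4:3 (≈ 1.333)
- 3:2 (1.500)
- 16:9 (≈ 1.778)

1:1

163/161 ≈ 1.012. Nearest candidates are 1:1 (1.000, off by 0.012) and 5:4 (1.250, off by 0.238).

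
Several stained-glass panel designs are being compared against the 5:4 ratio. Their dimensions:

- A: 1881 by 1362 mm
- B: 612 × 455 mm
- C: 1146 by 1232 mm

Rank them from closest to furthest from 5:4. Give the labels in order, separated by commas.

A: 1881/1362 ≈ 1.381 → |1.381 − 1.250| = 0.131
B: 612/455 ≈ 1.345 → |1.345 − 1.250| = 0.095
C: 1232/1146 ≈ 1.075 → |1.075 − 1.250| = 0.175

B, A, C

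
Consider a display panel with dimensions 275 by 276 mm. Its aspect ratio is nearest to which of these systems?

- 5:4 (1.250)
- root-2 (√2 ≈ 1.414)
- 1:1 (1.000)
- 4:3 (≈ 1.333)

Ratio = 276 / 275 ≈ 1.004.
Distances: 5:4 1.250 (Δ 0.246); root-2 1.414 (Δ 0.410); 1:1 1.000 (Δ 0.004); 4:3 1.333 (Δ 0.329).

1:1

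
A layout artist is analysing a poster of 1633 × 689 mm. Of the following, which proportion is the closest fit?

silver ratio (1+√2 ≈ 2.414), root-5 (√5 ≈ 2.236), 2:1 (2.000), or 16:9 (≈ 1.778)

Ratio = 1633 / 689 ≈ 2.370.
Distances: silver ratio 2.414 (Δ 0.044); root-5 2.236 (Δ 0.134); 2:1 2.000 (Δ 0.370); 16:9 1.778 (Δ 0.592).

silver ratio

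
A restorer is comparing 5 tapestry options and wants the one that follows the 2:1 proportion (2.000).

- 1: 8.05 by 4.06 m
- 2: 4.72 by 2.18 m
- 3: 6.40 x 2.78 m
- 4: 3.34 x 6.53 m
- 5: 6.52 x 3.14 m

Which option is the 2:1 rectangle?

Target 2:1 ≈ 2.000.
1: 1.983 (Δ0.017)  2: 2.165 (Δ0.165)  3: 2.302 (Δ0.302)  4: 1.955 (Δ0.045)  5: 2.076 (Δ0.076)

1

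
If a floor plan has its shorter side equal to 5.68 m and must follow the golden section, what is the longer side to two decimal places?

golden ratio ≈ 1.61803.
Longer side = 5.68 × 1.61803 ≈ 9.1904 → 9.19 m.

9.19 m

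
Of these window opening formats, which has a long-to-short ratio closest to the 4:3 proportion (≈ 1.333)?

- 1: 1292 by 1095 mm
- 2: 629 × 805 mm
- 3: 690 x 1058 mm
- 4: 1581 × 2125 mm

Target 4:3 ≈ 1.333.
1: 1.180 (Δ0.153)  2: 1.280 (Δ0.053)  3: 1.533 (Δ0.200)  4: 1.344 (Δ0.011)

4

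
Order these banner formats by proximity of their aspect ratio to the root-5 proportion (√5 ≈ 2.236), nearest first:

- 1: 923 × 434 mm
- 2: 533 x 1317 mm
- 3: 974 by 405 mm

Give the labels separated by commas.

1, 3, 2

1: 923/434 ≈ 2.127 → |2.127 − 2.236| = 0.109
2: 1317/533 ≈ 2.471 → |2.471 − 2.236| = 0.235
3: 974/405 ≈ 2.405 → |2.405 − 2.236| = 0.169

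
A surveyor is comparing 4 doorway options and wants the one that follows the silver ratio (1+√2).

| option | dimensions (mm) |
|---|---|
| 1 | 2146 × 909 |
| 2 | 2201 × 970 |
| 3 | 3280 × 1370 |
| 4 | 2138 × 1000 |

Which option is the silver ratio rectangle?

3

Ratios (long/short): 1 ≈ 2.361; 2 ≈ 2.269; 3 ≈ 2.394; 4 ≈ 2.138.
silver ratio ≈ 2.414; option 3 is nearest (Δ 0.020).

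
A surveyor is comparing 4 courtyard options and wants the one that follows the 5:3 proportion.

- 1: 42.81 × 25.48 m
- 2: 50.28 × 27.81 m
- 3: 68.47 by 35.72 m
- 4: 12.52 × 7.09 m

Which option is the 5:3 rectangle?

1

Ratios (long/short): 1 ≈ 1.680; 2 ≈ 1.808; 3 ≈ 1.917; 4 ≈ 1.766.
5:3 ≈ 1.667; option 1 is nearest (Δ 0.013).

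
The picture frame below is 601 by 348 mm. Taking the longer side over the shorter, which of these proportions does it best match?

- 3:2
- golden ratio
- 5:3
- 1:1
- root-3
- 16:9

601/348 ≈ 1.727. Nearest candidates are root-3 (1.732, off by 0.005) and 16:9 (1.778, off by 0.051).

root-3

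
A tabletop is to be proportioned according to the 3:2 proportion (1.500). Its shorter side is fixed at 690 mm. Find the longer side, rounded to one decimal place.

1035.0 mm

3:2 = 1.50000.
Longer side = 690 × 1.50000 ≈ 1035.000 → 1035.0 mm.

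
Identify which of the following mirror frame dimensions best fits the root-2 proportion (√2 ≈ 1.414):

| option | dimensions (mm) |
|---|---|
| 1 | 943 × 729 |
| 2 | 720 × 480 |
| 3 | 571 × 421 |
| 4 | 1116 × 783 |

4

Ratios (long/short): 1 ≈ 1.294; 2 ≈ 1.500; 3 ≈ 1.356; 4 ≈ 1.425.
root-2 ≈ 1.414; option 4 is nearest (Δ 0.011).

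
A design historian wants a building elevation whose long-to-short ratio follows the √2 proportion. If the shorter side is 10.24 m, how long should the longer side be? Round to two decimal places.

root-2 ≈ 1.41421.
Longer side = 10.24 × 1.41421 ≈ 14.4815 → 14.48 m.

14.48 m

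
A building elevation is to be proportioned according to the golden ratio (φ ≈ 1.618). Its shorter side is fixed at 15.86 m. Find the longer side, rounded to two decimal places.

25.66 m

golden ratio ≈ 1.61803.
Longer side = 15.86 × 1.61803 ≈ 25.6620 → 25.66 m.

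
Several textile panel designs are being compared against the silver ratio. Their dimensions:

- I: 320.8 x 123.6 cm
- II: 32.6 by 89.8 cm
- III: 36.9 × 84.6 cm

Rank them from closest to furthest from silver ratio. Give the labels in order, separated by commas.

III, I, II

Ratios: I = 320.8 / 123.6 ≈ 2.595; II = 89.8 / 32.6 ≈ 2.755; III = 84.6 / 36.9 ≈ 2.293.
|Δ from 2.414|: I 0.181; II 0.341; III 0.121.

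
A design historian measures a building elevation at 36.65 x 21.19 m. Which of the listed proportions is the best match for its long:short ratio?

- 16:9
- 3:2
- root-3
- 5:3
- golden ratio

Ratio = 36.65 / 21.19 ≈ 1.730.
Distances: 16:9 1.778 (Δ 0.048); 3:2 1.500 (Δ 0.230); root-3 1.732 (Δ 0.002); 5:3 1.667 (Δ 0.063); golden ratio 1.618 (Δ 0.112).

root-3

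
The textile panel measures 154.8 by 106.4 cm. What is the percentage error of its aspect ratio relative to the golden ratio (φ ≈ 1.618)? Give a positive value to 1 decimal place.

10.1%

Ratio = 154.8 / 106.4 ≈ 1.4549.
Ideal golden ratio ≈ 1.6180. |1.4549 − 1.6180| / 1.6180 ≈ 10.08% → 10.1%.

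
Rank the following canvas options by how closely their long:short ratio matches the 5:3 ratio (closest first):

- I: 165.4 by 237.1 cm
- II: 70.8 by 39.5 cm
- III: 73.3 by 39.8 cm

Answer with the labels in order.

II, III, I

Ratios: I = 237.1 / 165.4 ≈ 1.433; II = 70.8 / 39.5 ≈ 1.792; III = 73.3 / 39.8 ≈ 1.842.
|Δ from 1.667|: I 0.234; II 0.125; III 0.175.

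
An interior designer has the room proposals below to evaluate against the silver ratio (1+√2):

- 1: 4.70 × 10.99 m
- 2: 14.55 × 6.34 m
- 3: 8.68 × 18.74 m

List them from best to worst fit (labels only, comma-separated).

1, 2, 3

1: 10.99/4.70 ≈ 2.338 → |2.338 − 2.414| = 0.076
2: 14.55/6.34 ≈ 2.295 → |2.295 − 2.414| = 0.119
3: 18.74/8.68 ≈ 2.159 → |2.159 − 2.414| = 0.255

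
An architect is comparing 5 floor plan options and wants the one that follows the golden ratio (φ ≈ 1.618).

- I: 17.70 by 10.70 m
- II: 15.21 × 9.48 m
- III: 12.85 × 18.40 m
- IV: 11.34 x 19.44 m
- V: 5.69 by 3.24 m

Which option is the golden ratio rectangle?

II

Target golden ratio ≈ 1.618.
I: 1.654 (Δ0.036)  II: 1.604 (Δ0.014)  III: 1.432 (Δ0.186)  IV: 1.714 (Δ0.096)  V: 1.756 (Δ0.138)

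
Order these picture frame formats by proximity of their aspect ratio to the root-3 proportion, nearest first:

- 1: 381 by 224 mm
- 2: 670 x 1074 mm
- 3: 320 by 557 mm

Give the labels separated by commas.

3, 1, 2

1: 381/224 ≈ 1.701 → |1.701 − 1.732| = 0.031
2: 1074/670 ≈ 1.603 → |1.603 − 1.732| = 0.129
3: 557/320 ≈ 1.741 → |1.741 − 1.732| = 0.009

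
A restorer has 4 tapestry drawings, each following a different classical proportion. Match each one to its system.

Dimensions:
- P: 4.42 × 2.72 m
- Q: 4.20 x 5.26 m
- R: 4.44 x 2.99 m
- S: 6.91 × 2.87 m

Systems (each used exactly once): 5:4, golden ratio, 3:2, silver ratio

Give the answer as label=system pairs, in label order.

P=golden ratio, Q=5:4, R=3:2, S=silver ratio

P = 4.42/2.72 ≈ 1.625 → golden ratio (1.618)
Q = 5.26/4.20 ≈ 1.252 → 5:4 (1.250)
R = 4.44/2.99 ≈ 1.485 → 3:2 (1.500)
S = 6.91/2.87 ≈ 2.408 → silver ratio (2.414)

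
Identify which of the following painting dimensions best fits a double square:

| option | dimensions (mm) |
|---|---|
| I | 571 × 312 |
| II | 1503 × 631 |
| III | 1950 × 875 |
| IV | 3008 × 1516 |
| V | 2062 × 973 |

Ratios (long/short): I ≈ 1.830; II ≈ 2.382; III ≈ 2.229; IV ≈ 1.984; V ≈ 2.119.
2:1 ≈ 2.000; option IV is nearest (Δ 0.016).

IV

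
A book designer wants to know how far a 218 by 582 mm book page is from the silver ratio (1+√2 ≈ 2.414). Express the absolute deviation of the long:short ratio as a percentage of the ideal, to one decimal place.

Ratio = 582 / 218 ≈ 2.6697.
Ideal silver ratio ≈ 2.4142. |2.6697 − 2.4142| / 2.4142 ≈ 10.58% → 10.6%.

10.6%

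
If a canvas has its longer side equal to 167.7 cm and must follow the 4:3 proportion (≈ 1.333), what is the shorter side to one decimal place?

4:3 ≈ 1.33333.
Shorter side = 167.7 ÷ 1.33333 ≈ 125.775 → 125.8 cm.

125.8 cm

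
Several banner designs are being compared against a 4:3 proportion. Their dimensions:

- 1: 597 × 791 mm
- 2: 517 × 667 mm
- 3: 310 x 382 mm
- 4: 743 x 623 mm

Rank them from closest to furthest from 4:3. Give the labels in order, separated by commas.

1, 2, 3, 4

Ratios: 1 = 791 / 597 ≈ 1.325; 2 = 667 / 517 ≈ 1.290; 3 = 382 / 310 ≈ 1.232; 4 = 743 / 623 ≈ 1.193.
|Δ from 1.333|: 1 0.008; 2 0.043; 3 0.101; 4 0.140.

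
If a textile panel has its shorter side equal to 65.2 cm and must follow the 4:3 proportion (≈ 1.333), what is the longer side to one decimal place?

86.9 cm

4:3 ≈ 1.33333.
Longer side = 65.2 × 1.33333 ≈ 86.933 → 86.9 cm.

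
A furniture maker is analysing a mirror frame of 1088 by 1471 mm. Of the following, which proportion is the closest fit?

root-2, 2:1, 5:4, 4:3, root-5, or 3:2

1471/1088 ≈ 1.352. Nearest candidates are 4:3 (1.333, off by 0.019) and root-2 (1.414, off by 0.062).

4:3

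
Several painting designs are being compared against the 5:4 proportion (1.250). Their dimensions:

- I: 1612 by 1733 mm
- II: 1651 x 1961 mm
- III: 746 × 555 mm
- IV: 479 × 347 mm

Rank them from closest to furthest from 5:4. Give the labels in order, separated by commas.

II, III, IV, I

Ratios: I = 1733 / 1612 ≈ 1.075; II = 1961 / 1651 ≈ 1.188; III = 746 / 555 ≈ 1.344; IV = 479 / 347 ≈ 1.380.
|Δ from 1.250|: I 0.175; II 0.062; III 0.094; IV 0.130.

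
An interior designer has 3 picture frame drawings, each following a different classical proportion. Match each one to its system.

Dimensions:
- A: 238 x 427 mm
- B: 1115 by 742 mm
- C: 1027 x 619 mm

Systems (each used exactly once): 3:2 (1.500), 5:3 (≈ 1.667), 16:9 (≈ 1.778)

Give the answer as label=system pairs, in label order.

A=16:9, B=3:2, C=5:3

A = 427/238 ≈ 1.794 → 16:9 (1.778)
B = 1115/742 ≈ 1.503 → 3:2 (1.500)
C = 1027/619 ≈ 1.659 → 5:3 (1.667)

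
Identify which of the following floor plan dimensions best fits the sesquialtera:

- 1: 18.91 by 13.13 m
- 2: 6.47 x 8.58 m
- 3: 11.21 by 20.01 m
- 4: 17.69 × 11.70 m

Ratios (long/short): 1 ≈ 1.440; 2 ≈ 1.326; 3 ≈ 1.785; 4 ≈ 1.512.
3:2 ≈ 1.500; option 4 is nearest (Δ 0.012).

4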